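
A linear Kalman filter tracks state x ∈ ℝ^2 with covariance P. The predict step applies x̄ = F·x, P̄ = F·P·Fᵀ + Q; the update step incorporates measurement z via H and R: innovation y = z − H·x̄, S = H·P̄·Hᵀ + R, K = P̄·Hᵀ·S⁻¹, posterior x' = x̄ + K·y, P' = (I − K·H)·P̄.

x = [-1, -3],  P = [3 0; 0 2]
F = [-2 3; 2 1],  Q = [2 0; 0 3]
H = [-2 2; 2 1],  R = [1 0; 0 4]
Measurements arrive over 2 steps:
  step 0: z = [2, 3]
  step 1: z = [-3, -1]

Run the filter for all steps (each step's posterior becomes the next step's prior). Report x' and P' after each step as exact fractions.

step 0: x' = [2123/6463, 8239/6463], P' = [8764/19389 7088/19389; 7088/19389 10228/19389]
step 1: x' = [3991833/7325509, -6922887/7325509], P' = [9160090/21976527 7373260/21976527; 7373260/21976527 10923412/21976527]

step 0: x̄ = F·x = [-7, -5]
step 0: P̄ = F·P·Fᵀ + Q = [32 -6; -6 17]
step 0: y = z − H·x̄ = [-2, 22]
step 0: S = H·P̄·Hᵀ + R = [245 -106; -106 125]
step 0: K = P̄·Hᵀ·S⁻¹ = [-3352/19389 6154/19389; 6280/19389 6101/19389]
step 0: x' = x̄ + K·y = [2123/6463, 8239/6463]
step 0: P' = (I − K·H)·P̄ = [8764/19389 7088/19389; 7088/19389 10228/19389]
step 1: x̄ = F·x = [20471/6463, 12485/6463]
step 1: P̄ = F·P·Fᵀ + Q = [80830/19389 23980/19389; 23980/19389 131803/19389]
step 1: y = z − H·x̄ = [-3417/6463, -59890/6463]
step 1: S = H·P̄·Hᵀ + R = [226027/6463 -3918/6463; -3918/6463 209533/6463]
step 1: K = P̄·Hᵀ·S⁻¹ = [-1191220/7325509 2141120/7325509; 2366768/7325509 2139161/7325509]
step 1: x' = x̄ + K·y = [3991833/7325509, -6922887/7325509]
step 1: P' = (I − K·H)·P̄ = [9160090/21976527 7373260/21976527; 7373260/21976527 10923412/21976527]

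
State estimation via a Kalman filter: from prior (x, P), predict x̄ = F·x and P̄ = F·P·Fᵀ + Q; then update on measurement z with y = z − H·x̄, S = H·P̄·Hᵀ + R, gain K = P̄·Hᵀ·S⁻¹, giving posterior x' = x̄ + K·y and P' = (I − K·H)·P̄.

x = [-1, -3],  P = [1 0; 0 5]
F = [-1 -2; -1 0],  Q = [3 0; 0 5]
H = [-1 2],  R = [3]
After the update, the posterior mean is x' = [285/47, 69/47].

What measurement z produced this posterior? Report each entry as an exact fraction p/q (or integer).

x̄ = F·x = [7, 1]
P̄ = F·P·Fᵀ + Q = [24 1; 1 6]
S = H·P̄·Hᵀ + R = [47]
K = P̄·Hᵀ·S⁻¹ = [-22/47; 11/47]
x' − x̄ = [-44/47, 22/47] = K·y
y = (KᵀK)⁻¹·Kᵀ·(x' − x̄) = [2]
z = y + H·x̄ = [2] + [-5] = [-3]

z = [-3]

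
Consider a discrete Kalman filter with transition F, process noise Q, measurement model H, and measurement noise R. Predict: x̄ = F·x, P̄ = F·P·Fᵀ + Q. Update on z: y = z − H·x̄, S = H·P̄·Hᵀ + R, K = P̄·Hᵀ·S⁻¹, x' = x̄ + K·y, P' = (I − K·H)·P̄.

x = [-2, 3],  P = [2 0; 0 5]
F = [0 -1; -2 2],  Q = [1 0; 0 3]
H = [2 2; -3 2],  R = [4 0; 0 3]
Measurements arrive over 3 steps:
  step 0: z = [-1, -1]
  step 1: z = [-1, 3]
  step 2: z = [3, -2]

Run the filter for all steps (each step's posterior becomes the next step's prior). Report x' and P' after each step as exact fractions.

step 0: x̄ = F·x = [-3, 10]
step 0: P̄ = F·P·Fᵀ + Q = [6 -10; -10 31]
step 0: y = z − H·x̄ = [-15, -30]
step 0: S = H·P̄·Hᵀ + R = [72 108; 108 301]
step 0: K = P̄·Hᵀ·S⁻¹ = [212/1251 -26/139; 451/1668 29/139]
step 0: x' = x̄ + K·y = [29/417, -175/556]
step 0: P' = (I − K·H)·P̄ = [310/1251 38/417; 38/417 125/278]
step 1: x̄ = F·x = [175/556, -641/834]
step 1: P̄ = F·P·Fᵀ + Q = [403/278 -299/417; -299/417 6331/1251]
step 1: y = z − H·x̄ = [-77/834, 9143/1668]
step 1: S = H·P̄·Hᵀ + R = [30406/1251 16237/1251; 16237/1251 112325/2502]
step 1: K = P̄·Hᵀ·S⁻¹ = [176189/1154306 -99814/577153; 288639/1154306 116051/577153]
step 1: x' = x̄ + K·y = [-747195/1154306, 179208/577153]
step 1: P' = (I − K·H)·P̄ = [130364/577153 45825/577153; 45825/577153 242814/577153]
step 2: x̄ = F·x = [-179208/577153, 1105611/577153]
step 2: P̄ = F·P·Fᵀ + Q = [819967/577153 -393978/577153; -393978/577153 2857571/577153]
step 2: y = z − H·x̄ = [-121347/577153, -3903152/577153]
step 2: S = H·P̄·Hᵀ + R = [13866940/577153 7298438/577153; 7298438/577153 25269182/577153]
step 2: K = P̄·Hᵀ·S⁻¹ = [39186377/257417906 -22202062/128708953; 32126697/128708953 25851281/128708953]
step 2: x' = x̄ + K·y = [212126677/257417906, 64977704/128708953]
step 2: P' = (I − K·H)·P̄ = [28995788/128708953 10190589/128708953; 10190589/128708953 54062805/128708953]

step 0: x' = [29/417, -175/556], P' = [310/1251 38/417; 38/417 125/278]
step 1: x' = [-747195/1154306, 179208/577153], P' = [130364/577153 45825/577153; 45825/577153 242814/577153]
step 2: x' = [212126677/257417906, 64977704/128708953], P' = [28995788/128708953 10190589/128708953; 10190589/128708953 54062805/128708953]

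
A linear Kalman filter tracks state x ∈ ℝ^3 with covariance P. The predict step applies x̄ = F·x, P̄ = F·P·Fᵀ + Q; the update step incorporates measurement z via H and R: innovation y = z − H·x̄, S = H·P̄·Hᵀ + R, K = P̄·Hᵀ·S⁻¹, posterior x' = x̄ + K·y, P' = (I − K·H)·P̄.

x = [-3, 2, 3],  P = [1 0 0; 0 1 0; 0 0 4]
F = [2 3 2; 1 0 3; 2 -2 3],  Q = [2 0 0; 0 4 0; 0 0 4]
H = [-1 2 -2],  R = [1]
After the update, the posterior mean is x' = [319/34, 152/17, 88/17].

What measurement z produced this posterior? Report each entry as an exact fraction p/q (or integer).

x̄ = F·x = [6, 6, -1]
P̄ = F·P·Fᵀ + Q = [31 26 22; 26 41 38; 22 38 48]
S = H·P̄·Hᵀ + R = [68]
K = P̄·Hᵀ·S⁻¹ = [-23/68; -5/17; -21/34]
x' − x̄ = [115/34, 50/17, 105/17] = K·y
y = (KᵀK)⁻¹·Kᵀ·(x' − x̄) = [-10]
z = y + H·x̄ = [-10] + [8] = [-2]

z = [-2]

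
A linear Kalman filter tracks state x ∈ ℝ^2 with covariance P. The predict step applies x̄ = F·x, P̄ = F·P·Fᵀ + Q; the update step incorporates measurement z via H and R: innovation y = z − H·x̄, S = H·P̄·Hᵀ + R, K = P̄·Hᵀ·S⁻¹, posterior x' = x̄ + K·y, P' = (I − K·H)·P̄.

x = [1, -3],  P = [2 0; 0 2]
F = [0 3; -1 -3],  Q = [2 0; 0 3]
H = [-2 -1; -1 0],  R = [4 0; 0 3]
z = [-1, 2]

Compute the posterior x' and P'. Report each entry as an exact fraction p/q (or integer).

x̄ = F·x = [-9, 8]
P̄ = F·P·Fᵀ + Q = [20 -18; -18 23]
y = z − H·x̄ = [-11, -7]
S = H·P̄·Hᵀ + R = [35 22; 22 23]
K = P̄·Hᵀ·S⁻¹ = [-22/107 -72/107; -97/321 344/321]
x' = x̄ + K·y = [-217/107, 409/107]
P' = (I − K·H)·P̄ = [216/107 -344/107; -344/107 2452/321]

x' = [-217/107, 409/107]
P' = [216/107 -344/107; -344/107 2452/321]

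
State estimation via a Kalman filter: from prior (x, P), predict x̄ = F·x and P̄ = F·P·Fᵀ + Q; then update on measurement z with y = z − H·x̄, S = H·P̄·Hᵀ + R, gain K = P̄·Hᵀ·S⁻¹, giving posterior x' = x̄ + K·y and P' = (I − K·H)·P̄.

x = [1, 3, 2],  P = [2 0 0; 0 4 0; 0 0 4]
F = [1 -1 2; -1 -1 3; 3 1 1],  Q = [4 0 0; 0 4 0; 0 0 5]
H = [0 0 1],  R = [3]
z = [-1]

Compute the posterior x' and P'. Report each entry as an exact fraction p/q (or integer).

x̄ = F·x = [2, 2, 8]
P̄ = F·P·Fᵀ + Q = [26 26 10; 26 46 2; 10 2 31]
y = z − H·x̄ = [-9]
S = H·P̄·Hᵀ + R = [34]
K = P̄·Hᵀ·S⁻¹ = [5/17; 1/17; 31/34]
x' = x̄ + K·y = [-11/17, 25/17, -7/34]
P' = (I − K·H)·P̄ = [392/17 432/17 15/17; 432/17 780/17 3/17; 15/17 3/17 93/34]

x' = [-11/17, 25/17, -7/34]
P' = [392/17 432/17 15/17; 432/17 780/17 3/17; 15/17 3/17 93/34]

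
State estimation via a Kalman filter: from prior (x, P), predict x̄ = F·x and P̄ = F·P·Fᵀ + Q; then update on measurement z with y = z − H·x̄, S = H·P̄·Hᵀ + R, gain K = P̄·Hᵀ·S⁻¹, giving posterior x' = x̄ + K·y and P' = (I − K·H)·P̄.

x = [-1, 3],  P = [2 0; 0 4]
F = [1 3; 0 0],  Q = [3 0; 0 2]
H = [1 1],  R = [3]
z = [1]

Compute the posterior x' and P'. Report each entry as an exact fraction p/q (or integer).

x̄ = F·x = [8, 0]
P̄ = F·P·Fᵀ + Q = [41 0; 0 2]
y = z − H·x̄ = [-7]
S = H·P̄·Hᵀ + R = [46]
K = P̄·Hᵀ·S⁻¹ = [41/46; 1/23]
x' = x̄ + K·y = [81/46, -7/23]
P' = (I − K·H)·P̄ = [205/46 -41/23; -41/23 44/23]

x' = [81/46, -7/23]
P' = [205/46 -41/23; -41/23 44/23]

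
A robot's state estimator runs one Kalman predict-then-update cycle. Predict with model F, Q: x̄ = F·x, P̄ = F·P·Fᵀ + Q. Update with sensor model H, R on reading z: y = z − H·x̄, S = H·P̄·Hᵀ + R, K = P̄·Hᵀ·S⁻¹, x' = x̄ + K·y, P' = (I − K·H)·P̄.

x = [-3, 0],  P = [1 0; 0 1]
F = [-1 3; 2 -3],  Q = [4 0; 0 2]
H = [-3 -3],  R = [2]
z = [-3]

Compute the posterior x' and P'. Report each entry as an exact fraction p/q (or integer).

x̄ = F·x = [3, -6]
P̄ = F·P·Fᵀ + Q = [14 -11; -11 15]
y = z − H·x̄ = [-12]
S = H·P̄·Hᵀ + R = [65]
K = P̄·Hᵀ·S⁻¹ = [-9/65; -12/65]
x' = x̄ + K·y = [303/65, -246/65]
P' = (I − K·H)·P̄ = [829/65 -823/65; -823/65 831/65]

x' = [303/65, -246/65]
P' = [829/65 -823/65; -823/65 831/65]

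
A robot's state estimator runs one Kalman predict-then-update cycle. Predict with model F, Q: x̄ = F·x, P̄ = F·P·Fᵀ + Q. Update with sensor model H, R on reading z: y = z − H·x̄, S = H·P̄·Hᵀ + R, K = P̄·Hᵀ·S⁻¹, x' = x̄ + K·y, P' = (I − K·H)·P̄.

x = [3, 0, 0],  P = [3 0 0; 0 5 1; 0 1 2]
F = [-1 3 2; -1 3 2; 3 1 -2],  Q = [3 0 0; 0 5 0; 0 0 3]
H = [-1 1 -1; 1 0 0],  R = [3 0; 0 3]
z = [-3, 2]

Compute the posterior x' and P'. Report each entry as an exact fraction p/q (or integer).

x̄ = F·x = [-3, -3, 9]
P̄ = F·P·Fᵀ + Q = [71 68 -6; 68 73 -6; -6 -6 39]
y = z − H·x̄ = [6, 5]
S = H·P̄·Hᵀ + R = [50 3; 3 74]
K = P̄·Hᵀ·S⁻¹ = [9/3691 3541/3691; 610/3691 3367/3691; -2868/3691 -183/3691]
x' = x̄ + K·y = [6686/3691, 9422/3691, 15096/3691]
P' = (I − K·H)·P̄ = [10623/3691 10101/3691 -549/3691; 10101/3691 33777/3691 21846/3691; -549/3691 21846/3691 30999/3691]

x' = [6686/3691, 9422/3691, 15096/3691]
P' = [10623/3691 10101/3691 -549/3691; 10101/3691 33777/3691 21846/3691; -549/3691 21846/3691 30999/3691]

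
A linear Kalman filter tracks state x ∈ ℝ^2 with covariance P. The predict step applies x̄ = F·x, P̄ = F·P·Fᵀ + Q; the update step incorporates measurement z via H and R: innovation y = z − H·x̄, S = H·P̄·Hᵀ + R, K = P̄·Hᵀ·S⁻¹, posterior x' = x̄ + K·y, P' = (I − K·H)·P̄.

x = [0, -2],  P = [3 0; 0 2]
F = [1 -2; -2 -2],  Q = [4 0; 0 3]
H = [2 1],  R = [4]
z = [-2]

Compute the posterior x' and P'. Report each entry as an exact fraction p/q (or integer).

x' = [-68/95, 2/95]
P' = [401/95 -674/95; -674/95 1456/95]

x̄ = F·x = [4, 4]
P̄ = F·P·Fᵀ + Q = [15 2; 2 23]
y = z − H·x̄ = [-14]
S = H·P̄·Hᵀ + R = [95]
K = P̄·Hᵀ·S⁻¹ = [32/95; 27/95]
x' = x̄ + K·y = [-68/95, 2/95]
P' = (I − K·H)·P̄ = [401/95 -674/95; -674/95 1456/95]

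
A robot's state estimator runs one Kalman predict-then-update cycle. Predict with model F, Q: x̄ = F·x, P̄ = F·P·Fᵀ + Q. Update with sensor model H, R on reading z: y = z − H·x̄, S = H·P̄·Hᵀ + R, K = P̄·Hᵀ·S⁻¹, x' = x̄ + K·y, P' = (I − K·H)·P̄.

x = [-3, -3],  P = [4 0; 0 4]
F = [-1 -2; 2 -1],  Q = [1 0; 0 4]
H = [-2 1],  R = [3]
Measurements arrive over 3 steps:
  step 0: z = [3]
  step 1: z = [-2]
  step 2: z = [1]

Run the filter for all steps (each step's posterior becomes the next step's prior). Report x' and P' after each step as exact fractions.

step 0: x' = [-3/37, 81/37], P' = [189/37 336/37; 336/37 696/37]
step 1: x' = [-4583/17759, -43769/17759], P' = [43186/17759 60266/17759; 60266/17759 121264/17759]
step 2: x' = [2691531/3424085, 8304953/3424085], P' = [7821699/3424085 10847082/3424085; 10847082/3424085 22213956/3424085]

step 0: x̄ = F·x = [9, -3]
step 0: P̄ = F·P·Fᵀ + Q = [21 0; 0 24]
step 0: y = z − H·x̄ = [24]
step 0: S = H·P̄·Hᵀ + R = [111]
step 0: K = P̄·Hᵀ·S⁻¹ = [-14/37; 8/37]
step 0: x' = x̄ + K·y = [-3/37, 81/37]
step 0: P' = (I − K·H)·P̄ = [189/37 336/37; 336/37 696/37]
step 1: x̄ = F·x = [-159/37, -87/37]
step 1: P̄ = F·P·Fᵀ + Q = [4354/37 6/37; 6/37 256/37]
step 1: y = z − H·x̄ = [-305/37]
step 1: S = H·P̄·Hᵀ + R = [17759/37]
step 1: K = P̄·Hᵀ·S⁻¹ = [-8702/17759; 244/17759]
step 1: x' = x̄ + K·y = [-4583/17759, -43769/17759]
step 1: P' = (I − K·H)·P̄ = [43186/17759 60266/17759; 60266/17759 121264/17759]
step 2: x̄ = F·x = [92121/17759, 34603/17759]
step 2: P̄ = F·P·Fᵀ + Q = [787065/17759 -24642/17759; -24642/17759 123980/17759]
step 2: y = z − H·x̄ = [23914/2537]
step 2: S = H·P̄·Hᵀ + R = [489155/2537]
step 2: K = P̄·Hᵀ·S⁻¹ = [-228396/489155; 24752/489155]
step 2: x' = x̄ + K·y = [2691531/3424085, 8304953/3424085]
step 2: P' = (I − K·H)·P̄ = [7821699/3424085 10847082/3424085; 10847082/3424085 22213956/3424085]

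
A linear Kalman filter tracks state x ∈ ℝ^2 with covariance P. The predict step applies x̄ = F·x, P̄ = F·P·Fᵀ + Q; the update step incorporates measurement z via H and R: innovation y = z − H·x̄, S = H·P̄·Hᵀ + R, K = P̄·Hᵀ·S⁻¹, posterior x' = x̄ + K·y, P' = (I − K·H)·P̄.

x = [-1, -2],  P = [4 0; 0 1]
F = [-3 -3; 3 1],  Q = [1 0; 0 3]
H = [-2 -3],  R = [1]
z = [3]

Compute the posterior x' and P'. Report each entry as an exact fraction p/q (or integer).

x̄ = F·x = [9, -5]
P̄ = F·P·Fᵀ + Q = [46 -39; -39 40]
y = z − H·x̄ = [6]
S = H·P̄·Hᵀ + R = [77]
K = P̄·Hᵀ·S⁻¹ = [25/77; -6/11]
x' = x̄ + K·y = [843/77, -91/11]
P' = (I − K·H)·P̄ = [2917/77 -279/11; -279/11 188/11]

x' = [843/77, -91/11]
P' = [2917/77 -279/11; -279/11 188/11]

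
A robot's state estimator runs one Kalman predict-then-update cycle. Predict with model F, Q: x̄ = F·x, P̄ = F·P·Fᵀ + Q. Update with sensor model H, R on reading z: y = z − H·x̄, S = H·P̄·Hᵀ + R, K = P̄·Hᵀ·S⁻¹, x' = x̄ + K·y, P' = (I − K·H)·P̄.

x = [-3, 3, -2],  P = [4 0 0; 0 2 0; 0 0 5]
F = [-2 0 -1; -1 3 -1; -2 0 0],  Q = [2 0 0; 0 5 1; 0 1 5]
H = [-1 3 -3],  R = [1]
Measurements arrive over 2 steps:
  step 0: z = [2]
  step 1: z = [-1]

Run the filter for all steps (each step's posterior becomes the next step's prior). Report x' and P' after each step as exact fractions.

step 0: x' = [472/51, 602/51, 410/51], P' = [7187/357 919/51 4048/357; 919/51 1184/51 875/51; 4048/357 875/51 4793/357]
step 1: x' = [43517/33556, 36399/16778, 86263/41945], P' = [1468147/234892 91767/16778 202805/58723; 91767/16778 124290/8389 108671/8389; 202805/58723 108671/8389 3480123/293615]

step 0: x̄ = F·x = [8, 14, 6]
step 0: P̄ = F·P·Fᵀ + Q = [23 13 16; 13 32 9; 16 9 21]
step 0: y = z − H·x̄ = [-14]
step 0: S = H·P̄·Hᵀ + R = [357]
step 0: K = P̄·Hᵀ·S⁻¹ = [-32/357; 8/51; -52/357]
step 0: x' = x̄ + K·y = [472/51, 602/51, 410/51]
step 0: P' = (I − K·H)·P̄ = [7187/357 919/51 4048/357; 919/51 1184/51 875/51; 4048/357 875/51 4793/357]
step 1: x̄ = F·x = [-1354/51, 308/17, -944/51]
step 1: P̄ = F·P·Fᵀ + Q = [50447/357 -1222/17 36844/357; -1222/17 1005/17 -751/17; 36844/357 -751/17 30533/357]
step 1: y = z − H·x̄ = [-7009/51]
step 1: S = H·P̄·Hᵀ + R = [167780/51]
step 1: K = P̄·Hᵀ·S⁻¹ = [-6799/33556; 1947/16778; -6277/41945]
step 1: x' = x̄ + K·y = [43517/33556, 36399/16778, 86263/41945]
step 1: P' = (I − K·H)·P̄ = [1468147/234892 91767/16778 202805/58723; 91767/16778 124290/8389 108671/8389; 202805/58723 108671/8389 3480123/293615]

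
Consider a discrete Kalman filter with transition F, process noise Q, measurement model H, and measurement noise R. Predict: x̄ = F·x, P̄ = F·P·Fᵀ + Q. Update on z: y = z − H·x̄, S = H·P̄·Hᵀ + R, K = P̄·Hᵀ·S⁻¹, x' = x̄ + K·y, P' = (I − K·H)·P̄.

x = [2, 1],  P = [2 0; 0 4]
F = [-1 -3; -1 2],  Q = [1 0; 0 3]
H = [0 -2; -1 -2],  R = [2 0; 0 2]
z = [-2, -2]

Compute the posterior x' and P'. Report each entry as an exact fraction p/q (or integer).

x' = [-104/113, 894/791]
P' = [394/113 -102/113; -102/113 377/791]

x̄ = F·x = [-5, 0]
P̄ = F·P·Fᵀ + Q = [39 -22; -22 21]
y = z − H·x̄ = [-2, -7]
S = H·P̄·Hᵀ + R = [86 40; 40 37]
K = P̄·Hᵀ·S⁻¹ = [102/113 -95/113; -377/791 -20/791]
x' = x̄ + K·y = [-104/113, 894/791]
P' = (I − K·H)·P̄ = [394/113 -102/113; -102/113 377/791]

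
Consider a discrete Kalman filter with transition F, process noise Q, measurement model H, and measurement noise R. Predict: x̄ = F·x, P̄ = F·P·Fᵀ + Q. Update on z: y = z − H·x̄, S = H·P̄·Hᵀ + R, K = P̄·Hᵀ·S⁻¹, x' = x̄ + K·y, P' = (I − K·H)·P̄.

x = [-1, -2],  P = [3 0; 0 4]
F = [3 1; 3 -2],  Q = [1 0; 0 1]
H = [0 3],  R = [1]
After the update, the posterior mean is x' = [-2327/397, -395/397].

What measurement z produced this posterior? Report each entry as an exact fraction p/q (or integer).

x̄ = F·x = [-5, 1]
P̄ = F·P·Fᵀ + Q = [32 19; 19 44]
S = H·P̄·Hᵀ + R = [397]
K = P̄·Hᵀ·S⁻¹ = [57/397; 132/397]
x' − x̄ = [-342/397, -792/397] = K·y
y = (KᵀK)⁻¹·Kᵀ·(x' − x̄) = [-6]
z = y + H·x̄ = [-6] + [3] = [-3]

z = [-3]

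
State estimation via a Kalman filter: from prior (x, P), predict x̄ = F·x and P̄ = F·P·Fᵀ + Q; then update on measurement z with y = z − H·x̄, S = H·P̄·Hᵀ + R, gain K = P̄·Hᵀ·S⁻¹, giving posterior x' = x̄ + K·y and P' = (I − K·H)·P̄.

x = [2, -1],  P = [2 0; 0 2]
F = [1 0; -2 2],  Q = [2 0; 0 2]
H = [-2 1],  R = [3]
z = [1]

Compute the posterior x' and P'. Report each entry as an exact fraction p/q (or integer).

x̄ = F·x = [2, -6]
P̄ = F·P·Fᵀ + Q = [4 -4; -4 18]
y = z − H·x̄ = [11]
S = H·P̄·Hᵀ + R = [53]
K = P̄·Hᵀ·S⁻¹ = [-12/53; 26/53]
x' = x̄ + K·y = [-26/53, -32/53]
P' = (I − K·H)·P̄ = [68/53 100/53; 100/53 278/53]

x' = [-26/53, -32/53]
P' = [68/53 100/53; 100/53 278/53]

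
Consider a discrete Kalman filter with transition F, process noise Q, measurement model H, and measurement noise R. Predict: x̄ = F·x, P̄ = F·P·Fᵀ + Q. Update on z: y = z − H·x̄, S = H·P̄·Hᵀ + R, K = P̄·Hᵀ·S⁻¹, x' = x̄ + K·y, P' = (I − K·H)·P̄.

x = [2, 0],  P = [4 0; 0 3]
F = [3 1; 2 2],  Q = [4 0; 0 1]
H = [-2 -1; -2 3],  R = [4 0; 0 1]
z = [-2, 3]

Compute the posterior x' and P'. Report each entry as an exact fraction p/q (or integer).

x̄ = F·x = [6, 4]
P̄ = F·P·Fᵀ + Q = [43 30; 30 29]
y = z − H·x̄ = [14, 3]
S = H·P̄·Hᵀ + R = [325 -35; -35 74]
K = P̄·Hᵀ·S⁻¹ = [-8444/22825 -552/4565; -5641/22825 1132/4565]
x' = x̄ + K·y = [10454/22825, 29306/22825]
P' = (I − K·H)·P̄ = [13011/22825 7754/22825; 7754/22825 7056/22825]

x' = [10454/22825, 29306/22825]
P' = [13011/22825 7754/22825; 7754/22825 7056/22825]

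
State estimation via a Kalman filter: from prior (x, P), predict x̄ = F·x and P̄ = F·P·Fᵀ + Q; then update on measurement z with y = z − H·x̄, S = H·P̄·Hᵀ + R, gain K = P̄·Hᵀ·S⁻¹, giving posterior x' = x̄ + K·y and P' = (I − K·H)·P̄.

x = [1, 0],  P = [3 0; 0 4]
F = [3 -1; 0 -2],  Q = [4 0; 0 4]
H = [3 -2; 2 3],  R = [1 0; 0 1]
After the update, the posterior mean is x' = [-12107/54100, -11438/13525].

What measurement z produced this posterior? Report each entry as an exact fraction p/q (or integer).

x̄ = F·x = [3, 0]
P̄ = F·P·Fᵀ + Q = [35 8; 8 20]
S = H·P̄·Hᵀ + R = [300 130; 130 417]
K = P̄·Hᵀ·S⁻¹ = [24893/108200 1663/10820; -2069/13525 622/2705]
x' − x̄ = [-174407/54100, -11438/13525] = K·y
y = (KᵀK)⁻¹·Kᵀ·(x' − x̄) = [-8, -9]
z = y + H·x̄ = [-8, -9] + [9, 6] = [1, -3]

z = [1, -3]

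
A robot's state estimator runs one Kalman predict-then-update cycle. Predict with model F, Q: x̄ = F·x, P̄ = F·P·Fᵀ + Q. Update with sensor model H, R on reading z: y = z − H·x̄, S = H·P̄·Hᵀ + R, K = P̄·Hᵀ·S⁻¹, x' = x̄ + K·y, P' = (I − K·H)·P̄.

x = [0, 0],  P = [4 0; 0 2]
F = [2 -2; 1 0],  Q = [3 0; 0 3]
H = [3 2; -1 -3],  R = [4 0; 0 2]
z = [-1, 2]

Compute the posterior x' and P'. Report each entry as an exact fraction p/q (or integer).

x' = [91/2473, -1561/2473]
P' = [5716/7419 -2936/7419; -2936/7419 2806/7419]

x̄ = F·x = [0, 0]
P̄ = F·P·Fᵀ + Q = [27 8; 8 7]
y = z − H·x̄ = [-1, 2]
S = H·P̄·Hᵀ + R = [371 -211; -211 140]
K = P̄·Hᵀ·S⁻¹ = [2819/7419 1546/7419; -799/7419 -2741/7419]
x' = x̄ + K·y = [91/2473, -1561/2473]
P' = (I − K·H)·P̄ = [5716/7419 -2936/7419; -2936/7419 2806/7419]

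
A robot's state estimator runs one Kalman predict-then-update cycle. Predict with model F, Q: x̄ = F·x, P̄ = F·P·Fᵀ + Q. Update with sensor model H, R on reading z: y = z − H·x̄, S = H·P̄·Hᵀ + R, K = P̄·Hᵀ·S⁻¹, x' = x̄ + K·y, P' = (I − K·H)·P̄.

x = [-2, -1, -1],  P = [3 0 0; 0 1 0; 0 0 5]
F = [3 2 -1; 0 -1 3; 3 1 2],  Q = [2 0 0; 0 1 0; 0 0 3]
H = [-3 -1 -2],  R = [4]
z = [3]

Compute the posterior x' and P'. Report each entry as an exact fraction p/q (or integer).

x' = [-743/839, 374/839, -407/839]
P' = [13657/839 -21553/839 -9439/839; -21553/839 36517/839 14179/839; -9439/839 14179/839 7445/839]

x̄ = F·x = [-7, -2, -9]
P̄ = F·P·Fᵀ + Q = [38 -17 19; -17 47 29; 19 29 51]
y = z − H·x̄ = [-38]
S = H·P̄·Hᵀ + R = [839]
K = P̄·Hᵀ·S⁻¹ = [-135/839; -54/839; -188/839]
x' = x̄ + K·y = [-743/839, 374/839, -407/839]
P' = (I − K·H)·P̄ = [13657/839 -21553/839 -9439/839; -21553/839 36517/839 14179/839; -9439/839 14179/839 7445/839]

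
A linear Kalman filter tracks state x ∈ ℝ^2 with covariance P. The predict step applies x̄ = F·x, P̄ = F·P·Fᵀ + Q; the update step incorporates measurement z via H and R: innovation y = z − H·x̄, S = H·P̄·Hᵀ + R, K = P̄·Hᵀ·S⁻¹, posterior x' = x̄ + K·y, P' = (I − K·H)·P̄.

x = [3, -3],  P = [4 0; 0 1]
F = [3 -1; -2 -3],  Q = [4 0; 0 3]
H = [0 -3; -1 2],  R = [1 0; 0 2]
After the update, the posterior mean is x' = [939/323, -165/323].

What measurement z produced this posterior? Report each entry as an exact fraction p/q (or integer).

z = [2, -3]

x̄ = F·x = [12, 3]
P̄ = F·P·Fᵀ + Q = [41 -21; -21 28]
S = H·P̄·Hᵀ + R = [253 -231; -231 239]
K = P̄·Hᵀ·S⁻¹ = [-2058/3553 -293/323; -2289/7106 7/646]
x' − x̄ = [-2937/323, -1134/323] = K·y
y = (KᵀK)⁻¹·Kᵀ·(x' − x̄) = [11, 3]
z = y + H·x̄ = [11, 3] + [-9, -6] = [2, -3]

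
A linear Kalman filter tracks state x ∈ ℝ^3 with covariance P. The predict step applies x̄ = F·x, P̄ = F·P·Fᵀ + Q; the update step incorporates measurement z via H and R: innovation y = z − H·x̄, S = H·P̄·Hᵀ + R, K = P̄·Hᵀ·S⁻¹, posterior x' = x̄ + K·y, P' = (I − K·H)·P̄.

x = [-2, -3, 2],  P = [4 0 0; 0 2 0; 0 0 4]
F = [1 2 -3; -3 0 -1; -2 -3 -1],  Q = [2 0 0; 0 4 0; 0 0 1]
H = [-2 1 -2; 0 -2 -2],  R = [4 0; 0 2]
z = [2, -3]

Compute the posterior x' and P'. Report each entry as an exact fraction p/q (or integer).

x' = [-121092/14845, -54254/14845, 77383/14845]
P' = [211886/14845 132252/14845 -133674/14845; 132252/14845 91904/14845 -87938/14845; -133674/14845 -87938/14845 91366/14845]

x̄ = F·x = [-14, 4, 11]
P̄ = F·P·Fᵀ + Q = [50 0 -8; 0 44 28; -8 28 39]
y = z − H·x̄ = [-8, 27]
S = H·P̄·Hᵀ + R = [228 92; 92 558]
K = P̄·Hᵀ·S⁻¹ = [-6043/14845 1422/14845; 819/14845 -3966/14845; -1661/29690 -3428/14845]
x' = x̄ + K·y = [-121092/14845, -54254/14845, 77383/14845]
P' = (I − K·H)·P̄ = [211886/14845 132252/14845 -133674/14845; 132252/14845 91904/14845 -87938/14845; -133674/14845 -87938/14845 91366/14845]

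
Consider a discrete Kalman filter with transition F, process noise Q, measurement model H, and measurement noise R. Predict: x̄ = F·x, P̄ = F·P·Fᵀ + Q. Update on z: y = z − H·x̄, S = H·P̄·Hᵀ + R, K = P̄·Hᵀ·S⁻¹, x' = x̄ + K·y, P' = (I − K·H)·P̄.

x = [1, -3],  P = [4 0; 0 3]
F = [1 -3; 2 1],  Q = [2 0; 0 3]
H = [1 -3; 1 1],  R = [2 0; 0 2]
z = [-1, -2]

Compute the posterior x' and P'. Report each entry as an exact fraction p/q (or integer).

x̄ = F·x = [10, -1]
P̄ = F·P·Fᵀ + Q = [33 -1; -1 22]
y = z − H·x̄ = [-14, -11]
S = H·P̄·Hᵀ + R = [239 -31; -31 55]
K = P̄·Hᵀ·S⁻¹ = [743/3046 2191/3046; -1517/6092 1471/6092]
x' = x̄ + K·y = [-4043/3046, -1035/6092]
P' = (I − K·H)·P̄ = [1829/1523 362/1523; 362/1523 747/3046]

x' = [-4043/3046, -1035/6092]
P' = [1829/1523 362/1523; 362/1523 747/3046]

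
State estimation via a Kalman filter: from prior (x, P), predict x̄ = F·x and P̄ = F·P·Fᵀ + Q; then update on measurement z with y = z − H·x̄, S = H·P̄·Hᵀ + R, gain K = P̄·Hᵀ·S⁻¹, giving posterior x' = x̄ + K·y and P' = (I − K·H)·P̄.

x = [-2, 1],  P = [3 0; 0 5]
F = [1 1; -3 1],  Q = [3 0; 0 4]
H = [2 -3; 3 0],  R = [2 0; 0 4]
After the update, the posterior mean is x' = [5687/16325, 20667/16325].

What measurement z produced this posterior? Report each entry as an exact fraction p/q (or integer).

z = [-3, 1]

x̄ = F·x = [-1, 7]
P̄ = F·P·Fᵀ + Q = [11 -4; -4 36]
S = H·P̄·Hᵀ + R = [418 102; 102 103]
K = P̄·Hᵀ·S⁻¹ = [68/16325 5163/16325; -5362/16325 3408/16325]
x' − x̄ = [22012/16325, -93608/16325] = K·y
y = (KᵀK)⁻¹·Kᵀ·(x' − x̄) = [20, 4]
z = y + H·x̄ = [20, 4] + [-23, -3] = [-3, 1]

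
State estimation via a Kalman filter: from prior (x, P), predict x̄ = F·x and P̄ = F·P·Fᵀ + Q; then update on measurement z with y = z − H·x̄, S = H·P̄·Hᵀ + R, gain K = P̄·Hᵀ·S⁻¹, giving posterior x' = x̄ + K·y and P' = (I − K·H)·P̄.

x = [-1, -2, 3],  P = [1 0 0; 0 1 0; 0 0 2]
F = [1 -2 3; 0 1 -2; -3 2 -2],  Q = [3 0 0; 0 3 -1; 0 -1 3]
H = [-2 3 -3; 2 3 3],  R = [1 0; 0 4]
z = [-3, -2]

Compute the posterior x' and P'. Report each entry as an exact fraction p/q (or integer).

x' = [157381/40730, -37049/40730, -99757/40730]
P' = [386303/40730 -7187/40730 -262531/40730; -7187/40730 5563/40730 8099/40730; -262531/40730 8099/40730 183907/40730]

x̄ = F·x = [12, -8, -7]
P̄ = F·P·Fᵀ + Q = [26 -14 -19; -14 12 9; -19 9 24]
y = z − H·x̄ = [24, 19]
S = H·P̄·Hᵀ + R = [207 16; 16 198]
K = P̄·Hᵀ·S⁻¹ = [-3287/20365 -9137/40730; 3383/20365 6653/40730; -1181/20365 12739/40730]
x' = x̄ + K·y = [157381/40730, -37049/40730, -99757/40730]
P' = (I − K·H)·P̄ = [386303/40730 -7187/40730 -262531/40730; -7187/40730 5563/40730 8099/40730; -262531/40730 8099/40730 183907/40730]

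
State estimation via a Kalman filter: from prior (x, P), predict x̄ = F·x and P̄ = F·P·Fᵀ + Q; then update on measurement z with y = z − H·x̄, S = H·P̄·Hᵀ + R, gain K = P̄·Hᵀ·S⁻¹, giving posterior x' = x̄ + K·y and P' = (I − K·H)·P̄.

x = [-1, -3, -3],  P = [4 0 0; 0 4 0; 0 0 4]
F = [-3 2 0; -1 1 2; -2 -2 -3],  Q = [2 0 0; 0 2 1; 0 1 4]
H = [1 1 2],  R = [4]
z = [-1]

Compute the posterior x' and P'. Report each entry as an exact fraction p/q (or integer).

x' = [-201/22, -8, 361/44]
P' = [2727/88 20 -4397/176; 20 26 -23; -4397/176 -23 8703/352]

x̄ = F·x = [-3, -8, 17]
P̄ = F·P·Fᵀ + Q = [54 20 8; 20 26 -23; 8 -23 72]
y = z − H·x̄ = [-24]
S = H·P̄·Hᵀ + R = [352]
K = P̄·Hᵀ·S⁻¹ = [45/176; 0; 129/352]
x' = x̄ + K·y = [-201/22, -8, 361/44]
P' = (I − K·H)·P̄ = [2727/88 20 -4397/176; 20 26 -23; -4397/176 -23 8703/352]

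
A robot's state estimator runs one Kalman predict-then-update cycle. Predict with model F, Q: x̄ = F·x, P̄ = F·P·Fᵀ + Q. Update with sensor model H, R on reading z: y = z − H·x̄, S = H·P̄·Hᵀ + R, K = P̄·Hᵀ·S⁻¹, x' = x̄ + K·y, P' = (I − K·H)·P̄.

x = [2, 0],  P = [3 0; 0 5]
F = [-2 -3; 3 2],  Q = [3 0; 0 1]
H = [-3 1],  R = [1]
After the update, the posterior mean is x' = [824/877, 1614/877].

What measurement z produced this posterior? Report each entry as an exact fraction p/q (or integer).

x̄ = F·x = [-4, 6]
P̄ = F·P·Fᵀ + Q = [60 -48; -48 48]
S = H·P̄·Hᵀ + R = [877]
K = P̄·Hᵀ·S⁻¹ = [-228/877; 192/877]
x' − x̄ = [4332/877, -3648/877] = K·y
y = (KᵀK)⁻¹·Kᵀ·(x' − x̄) = [-19]
z = y + H·x̄ = [-19] + [18] = [-1]

z = [-1]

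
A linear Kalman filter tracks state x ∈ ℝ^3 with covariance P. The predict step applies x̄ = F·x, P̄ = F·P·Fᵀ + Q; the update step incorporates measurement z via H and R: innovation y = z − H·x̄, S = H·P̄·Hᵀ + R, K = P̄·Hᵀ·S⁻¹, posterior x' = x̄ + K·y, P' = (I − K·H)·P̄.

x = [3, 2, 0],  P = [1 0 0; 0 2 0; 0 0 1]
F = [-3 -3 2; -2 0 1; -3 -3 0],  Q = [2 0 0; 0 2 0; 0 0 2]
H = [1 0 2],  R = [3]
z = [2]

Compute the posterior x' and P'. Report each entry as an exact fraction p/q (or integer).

x̄ = F·x = [-15, -6, -15]
P̄ = F·P·Fᵀ + Q = [33 8 27; 8 7 6; 27 6 29]
y = z − H·x̄ = [47]
S = H·P̄·Hᵀ + R = [260]
K = P̄·Hᵀ·S⁻¹ = [87/260; 1/13; 17/52]
x' = x̄ + K·y = [189/260, -31/13, 19/52]
P' = (I − K·H)·P̄ = [1011/260 17/13 -75/52; 17/13 71/13 -7/13; -75/52 -7/13 63/52]

x' = [189/260, -31/13, 19/52]
P' = [1011/260 17/13 -75/52; 17/13 71/13 -7/13; -75/52 -7/13 63/52]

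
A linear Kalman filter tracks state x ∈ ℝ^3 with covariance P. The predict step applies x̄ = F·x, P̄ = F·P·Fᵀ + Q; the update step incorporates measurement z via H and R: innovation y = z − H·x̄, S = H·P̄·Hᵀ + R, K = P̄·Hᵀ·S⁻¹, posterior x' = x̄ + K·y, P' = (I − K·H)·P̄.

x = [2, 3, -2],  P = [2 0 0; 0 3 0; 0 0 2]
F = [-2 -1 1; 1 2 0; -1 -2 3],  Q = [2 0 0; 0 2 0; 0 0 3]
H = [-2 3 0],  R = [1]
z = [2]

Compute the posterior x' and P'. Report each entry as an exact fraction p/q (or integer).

x' = [-21/13, -24/65, -318/65]
P' = [51/13 166/65 152/65; 166/65 576/325 482/325; 152/65 482/325 5899/325]

x̄ = F·x = [-9, 8, -14]
P̄ = F·P·Fᵀ + Q = [15 -10 16; -10 16 -14; 16 -14 35]
y = z − H·x̄ = [-40]
S = H·P̄·Hᵀ + R = [325]
K = P̄·Hᵀ·S⁻¹ = [-12/65; 68/325; -74/325]
x' = x̄ + K·y = [-21/13, -24/65, -318/65]
P' = (I − K·H)·P̄ = [51/13 166/65 152/65; 166/65 576/325 482/325; 152/65 482/325 5899/325]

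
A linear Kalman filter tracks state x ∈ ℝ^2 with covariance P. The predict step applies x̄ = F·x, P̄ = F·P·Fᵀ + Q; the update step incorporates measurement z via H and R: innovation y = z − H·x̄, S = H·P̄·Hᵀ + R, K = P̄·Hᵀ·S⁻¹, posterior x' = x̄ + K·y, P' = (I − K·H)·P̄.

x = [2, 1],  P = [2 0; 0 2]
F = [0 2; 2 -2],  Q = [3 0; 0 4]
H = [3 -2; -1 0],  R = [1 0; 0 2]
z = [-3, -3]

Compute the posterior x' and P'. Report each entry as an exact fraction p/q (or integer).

x' = [2519/1187, 5502/1187]
P' = [1270/1187 1856/1187; 1856/1187 3004/1187]

x̄ = F·x = [2, 2]
P̄ = F·P·Fᵀ + Q = [11 -8; -8 20]
y = z − H·x̄ = [-5, -1]
S = H·P̄·Hᵀ + R = [276 -49; -49 13]
K = P̄·Hᵀ·S⁻¹ = [98/1187 -635/1187; -440/1187 -928/1187]
x' = x̄ + K·y = [2519/1187, 5502/1187]
P' = (I − K·H)·P̄ = [1270/1187 1856/1187; 1856/1187 3004/1187]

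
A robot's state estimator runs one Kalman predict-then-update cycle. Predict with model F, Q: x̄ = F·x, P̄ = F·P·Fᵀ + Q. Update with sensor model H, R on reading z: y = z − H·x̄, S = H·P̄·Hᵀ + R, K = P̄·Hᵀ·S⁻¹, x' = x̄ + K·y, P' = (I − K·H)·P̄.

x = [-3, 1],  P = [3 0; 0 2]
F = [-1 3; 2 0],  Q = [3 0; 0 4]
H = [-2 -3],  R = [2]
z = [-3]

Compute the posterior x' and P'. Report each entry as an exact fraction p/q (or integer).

x̄ = F·x = [6, -6]
P̄ = F·P·Fᵀ + Q = [24 -6; -6 16]
y = z − H·x̄ = [-9]
S = H·P̄·Hᵀ + R = [170]
K = P̄·Hᵀ·S⁻¹ = [-3/17; -18/85]
x' = x̄ + K·y = [129/17, -348/85]
P' = (I − K·H)·P̄ = [318/17 -210/17; -210/17 712/85]

x' = [129/17, -348/85]
P' = [318/17 -210/17; -210/17 712/85]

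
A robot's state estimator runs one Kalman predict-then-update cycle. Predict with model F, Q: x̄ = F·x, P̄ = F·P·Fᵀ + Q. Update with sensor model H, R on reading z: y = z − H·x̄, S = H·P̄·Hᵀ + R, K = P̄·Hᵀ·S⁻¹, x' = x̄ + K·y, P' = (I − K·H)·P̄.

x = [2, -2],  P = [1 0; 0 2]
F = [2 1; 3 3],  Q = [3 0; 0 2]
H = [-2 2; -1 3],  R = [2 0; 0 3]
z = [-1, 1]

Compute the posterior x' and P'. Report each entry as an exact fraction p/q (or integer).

x' = [56/37, 360/407]
P' = [54/37 33/37; 33/37 302/407]

x̄ = F·x = [2, 0]
P̄ = F·P·Fᵀ + Q = [9 12; 12 29]
y = z − H·x̄ = [3, 3]
S = H·P̄·Hᵀ + R = [58 96; 96 201]
K = P̄·Hᵀ·S⁻¹ = [-21/37 15/37; -61/407 181/407]
x' = x̄ + K·y = [56/37, 360/407]
P' = (I − K·H)·P̄ = [54/37 33/37; 33/37 302/407]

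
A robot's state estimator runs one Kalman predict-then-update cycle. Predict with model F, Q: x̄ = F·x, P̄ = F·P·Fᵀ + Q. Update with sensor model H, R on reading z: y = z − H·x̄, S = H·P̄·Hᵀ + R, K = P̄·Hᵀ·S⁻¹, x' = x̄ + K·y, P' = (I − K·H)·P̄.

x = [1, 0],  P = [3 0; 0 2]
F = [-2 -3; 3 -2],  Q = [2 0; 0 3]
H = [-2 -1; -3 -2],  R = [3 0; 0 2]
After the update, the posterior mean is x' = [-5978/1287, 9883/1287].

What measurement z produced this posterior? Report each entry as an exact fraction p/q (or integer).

z = [3, -2]

x̄ = F·x = [-2, 3]
P̄ = F·P·Fᵀ + Q = [32 -6; -6 38]
S = H·P̄·Hᵀ + R = [145 226; 226 370]
K = P̄·Hᵀ·S⁻¹ = [-1238/1287 464/1287; 1744/1287 -1267/1287]
x' − x̄ = [-3404/1287, 6022/1287] = K·y
y = (KᵀK)⁻¹·Kᵀ·(x' − x̄) = [2, -2]
z = y + H·x̄ = [2, -2] + [1, 0] = [3, -2]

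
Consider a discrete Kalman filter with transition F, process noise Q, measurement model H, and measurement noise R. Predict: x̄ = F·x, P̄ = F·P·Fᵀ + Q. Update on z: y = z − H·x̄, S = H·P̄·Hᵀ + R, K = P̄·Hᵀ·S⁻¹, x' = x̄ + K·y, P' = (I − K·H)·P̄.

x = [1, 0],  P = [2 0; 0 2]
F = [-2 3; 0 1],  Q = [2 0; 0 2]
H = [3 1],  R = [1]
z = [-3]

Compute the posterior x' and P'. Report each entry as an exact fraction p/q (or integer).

x̄ = F·x = [-2, 0]
P̄ = F·P·Fᵀ + Q = [28 6; 6 4]
y = z − H·x̄ = [3]
S = H·P̄·Hᵀ + R = [293]
K = P̄·Hᵀ·S⁻¹ = [90/293; 22/293]
x' = x̄ + K·y = [-316/293, 66/293]
P' = (I − K·H)·P̄ = [104/293 -222/293; -222/293 688/293]

x' = [-316/293, 66/293]
P' = [104/293 -222/293; -222/293 688/293]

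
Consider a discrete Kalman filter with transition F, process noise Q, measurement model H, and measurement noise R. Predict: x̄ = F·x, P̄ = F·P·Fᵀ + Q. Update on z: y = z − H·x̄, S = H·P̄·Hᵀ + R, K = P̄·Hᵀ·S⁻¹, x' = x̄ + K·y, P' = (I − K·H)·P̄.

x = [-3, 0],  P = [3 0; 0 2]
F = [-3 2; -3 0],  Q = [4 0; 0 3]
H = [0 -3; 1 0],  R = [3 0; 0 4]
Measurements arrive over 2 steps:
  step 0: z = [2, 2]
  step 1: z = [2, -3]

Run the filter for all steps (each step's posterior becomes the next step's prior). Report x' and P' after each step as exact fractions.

step 0: x' = [1434/863, -462/863], P' = [2724/863 54/863; 54/863 561/1726]
step 1: x' = [-689637/250645, -183048/250645], P' = [673868/250645 24192/250645; 24192/250645 161781/501290]

step 0: x̄ = F·x = [9, 9]
step 0: P̄ = F·P·Fᵀ + Q = [39 27; 27 30]
step 0: y = z − H·x̄ = [29, -7]
step 0: S = H·P̄·Hᵀ + R = [273 -81; -81 43]
step 0: K = P̄·Hᵀ·S⁻¹ = [-54/863 681/863; -561/1726 27/1726]
step 0: x' = x̄ + K·y = [1434/863, -462/863]
step 0: P' = (I − K·H)·P̄ = [2724/863 54/863; 54/863 561/1726]
step 1: x̄ = F·x = [-5226/863, -4302/863]
step 1: P̄ = F·P·Fᵀ + Q = [28442/863 24192/863; 24192/863 27105/863]
step 1: y = z − H·x̄ = [-11180/863, 2637/863]
step 1: S = H·P̄·Hᵀ + R = [246534/863 -72576/863; -72576/863 31894/863]
step 1: K = P̄·Hᵀ·S⁻¹ = [-24192/250645 168467/250645; -161781/501290 6048/250645]
step 1: x' = x̄ + K·y = [-689637/250645, -183048/250645]
step 1: P' = (I − K·H)·P̄ = [673868/250645 24192/250645; 24192/250645 161781/501290]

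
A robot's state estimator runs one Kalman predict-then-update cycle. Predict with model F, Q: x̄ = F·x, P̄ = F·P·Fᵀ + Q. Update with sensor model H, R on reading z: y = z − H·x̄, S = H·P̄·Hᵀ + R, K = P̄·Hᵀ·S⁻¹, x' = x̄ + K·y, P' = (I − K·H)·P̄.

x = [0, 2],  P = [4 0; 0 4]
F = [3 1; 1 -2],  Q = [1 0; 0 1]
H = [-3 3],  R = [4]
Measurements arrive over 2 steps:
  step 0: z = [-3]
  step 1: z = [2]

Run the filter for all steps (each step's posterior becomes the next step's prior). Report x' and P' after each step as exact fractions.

step 0: x' = [-137/98, -239/98], P' = [7769/490 7621/490; 7621/490 7689/490]
step 1: x' = [1575194/1736341, 2751268/1736341], P' = [3172687/1736341 2556679/1736341; 2556679/1736341 2711507/1736341]

step 0: x̄ = F·x = [2, -4]
step 0: P̄ = F·P·Fᵀ + Q = [41 4; 4 21]
step 0: y = z − H·x̄ = [15]
step 0: S = H·P̄·Hᵀ + R = [490]
step 0: K = P̄·Hᵀ·S⁻¹ = [-111/490; 51/490]
step 0: x' = x̄ + K·y = [-137/98, -239/98]
step 0: P' = (I − K·H)·P̄ = [7769/490 7621/490; 7621/490 7689/490]
step 1: x̄ = F·x = [-325/49, 341/98]
step 1: P̄ = F·P·Fᵀ + Q = [61913/245 -15088/245; -15088/245 8531/490]
step 1: y = z − H·x̄ = [-2777/98]
step 1: S = H·P̄·Hᵀ + R = [1736341/490]
step 1: K = P̄·Hᵀ·S⁻¹ = [-462006/1736341; 116121/1736341]
step 1: x' = x̄ + K·y = [1575194/1736341, 2751268/1736341]
step 1: P' = (I − K·H)·P̄ = [3172687/1736341 2556679/1736341; 2556679/1736341 2711507/1736341]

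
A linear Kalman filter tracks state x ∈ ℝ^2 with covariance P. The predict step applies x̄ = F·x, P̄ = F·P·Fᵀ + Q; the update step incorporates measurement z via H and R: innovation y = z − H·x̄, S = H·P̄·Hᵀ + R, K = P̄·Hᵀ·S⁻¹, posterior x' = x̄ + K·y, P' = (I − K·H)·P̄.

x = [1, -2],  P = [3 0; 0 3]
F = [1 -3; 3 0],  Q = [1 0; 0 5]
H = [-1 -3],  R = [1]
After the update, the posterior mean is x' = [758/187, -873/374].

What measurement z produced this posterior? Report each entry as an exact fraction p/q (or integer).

x̄ = F·x = [7, 3]
P̄ = F·P·Fᵀ + Q = [31 9; 9 32]
S = H·P̄·Hᵀ + R = [374]
K = P̄·Hᵀ·S⁻¹ = [-29/187; -105/374]
x' − x̄ = [-551/187, -1995/374] = K·y
y = (KᵀK)⁻¹·Kᵀ·(x' − x̄) = [19]
z = y + H·x̄ = [19] + [-16] = [3]

z = [3]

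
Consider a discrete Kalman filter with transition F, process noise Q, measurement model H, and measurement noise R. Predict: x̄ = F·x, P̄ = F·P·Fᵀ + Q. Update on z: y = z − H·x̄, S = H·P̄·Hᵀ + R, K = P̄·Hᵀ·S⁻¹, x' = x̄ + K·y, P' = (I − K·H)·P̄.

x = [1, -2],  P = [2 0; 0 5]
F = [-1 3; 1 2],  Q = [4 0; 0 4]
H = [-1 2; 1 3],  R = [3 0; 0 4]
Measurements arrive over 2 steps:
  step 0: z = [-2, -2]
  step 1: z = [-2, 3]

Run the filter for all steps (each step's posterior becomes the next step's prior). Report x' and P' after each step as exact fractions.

step 0: x̄ = F·x = [-7, -3]
step 0: P̄ = F·P·Fᵀ + Q = [51 28; 28 26]
step 0: y = z − H·x̄ = [-3, 14]
step 0: S = H·P̄·Hᵀ + R = [46 77; 77 457]
step 0: K = P̄·Hᵀ·S⁻¹ = [-8110/15093 5825/15093; 2806/15093 3028/15093]
step 0: x' = x̄ + K·y = [229/15093, -11305/15093]
step 0: P' = (I − K·H)·P̄ = [23918/15093 -206/15093; -206/15093 4106/15093]
step 1: x̄ = F·x = [-34144/15093, -22381/15093]
step 1: P̄ = F·P·Fᵀ + Q = [122480/15093 512/15093; 512/15093 99890/15093]
step 1: y = z − H·x̄ = [-19568/15093, 146566/15093]
step 1: S = H·P̄·Hᵀ + R = [565271/15093 476348/15093; 476348/15093 1084934/15093]
step 1: K = P̄·Hᵀ·S⁻¹ = [-6322352/12799785 4238984/12799785; 2425016/12799785 2476753/12799785]
step 1: x' = x̄ + K·y = [4080976/2559957, 385385/2559957]
step 1: P' = (I − K·H)·P̄ = [18162608/12799785 -402224/12799785; -402224/12799785 3436412/12799785]

step 0: x' = [229/15093, -11305/15093], P' = [23918/15093 -206/15093; -206/15093 4106/15093]
step 1: x' = [4080976/2559957, 385385/2559957], P' = [18162608/12799785 -402224/12799785; -402224/12799785 3436412/12799785]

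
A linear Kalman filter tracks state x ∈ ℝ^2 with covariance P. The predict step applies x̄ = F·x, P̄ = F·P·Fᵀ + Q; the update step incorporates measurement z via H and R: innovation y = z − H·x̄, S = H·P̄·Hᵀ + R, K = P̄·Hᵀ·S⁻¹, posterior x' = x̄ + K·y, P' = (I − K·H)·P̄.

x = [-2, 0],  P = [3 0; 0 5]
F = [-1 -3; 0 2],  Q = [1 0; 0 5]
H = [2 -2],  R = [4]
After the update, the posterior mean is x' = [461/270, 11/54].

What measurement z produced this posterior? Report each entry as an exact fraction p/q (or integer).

x̄ = F·x = [2, 0]
P̄ = F·P·Fᵀ + Q = [49 -30; -30 25]
S = H·P̄·Hᵀ + R = [540]
K = P̄·Hᵀ·S⁻¹ = [79/270; -11/54]
x' − x̄ = [-79/270, 11/54] = K·y
y = (KᵀK)⁻¹·Kᵀ·(x' − x̄) = [-1]
z = y + H·x̄ = [-1] + [4] = [3]

z = [3]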